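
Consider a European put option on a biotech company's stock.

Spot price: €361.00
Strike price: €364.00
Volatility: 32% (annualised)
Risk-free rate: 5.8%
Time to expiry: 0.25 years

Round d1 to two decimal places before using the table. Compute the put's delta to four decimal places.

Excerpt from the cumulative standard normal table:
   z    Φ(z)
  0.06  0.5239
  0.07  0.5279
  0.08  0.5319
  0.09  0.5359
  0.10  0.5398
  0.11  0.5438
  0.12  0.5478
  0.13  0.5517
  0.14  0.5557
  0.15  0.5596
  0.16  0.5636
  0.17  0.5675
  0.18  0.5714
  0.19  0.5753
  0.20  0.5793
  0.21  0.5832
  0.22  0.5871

σ√T = 0.32·√0.25 = 0.1600
d₁ = [ln(361/364) + (0.058 + 0.32²/2)·0.25] / 0.1600 = [-0.0083 + 0.0273] / 0.1600 = 0.1189 which rounds to 0.12
N(d₁) = N(0.12) = 0.5478
Δ_put = N(d₁) − 1 = 0.5478 − 1 = -0.4522

-0.4522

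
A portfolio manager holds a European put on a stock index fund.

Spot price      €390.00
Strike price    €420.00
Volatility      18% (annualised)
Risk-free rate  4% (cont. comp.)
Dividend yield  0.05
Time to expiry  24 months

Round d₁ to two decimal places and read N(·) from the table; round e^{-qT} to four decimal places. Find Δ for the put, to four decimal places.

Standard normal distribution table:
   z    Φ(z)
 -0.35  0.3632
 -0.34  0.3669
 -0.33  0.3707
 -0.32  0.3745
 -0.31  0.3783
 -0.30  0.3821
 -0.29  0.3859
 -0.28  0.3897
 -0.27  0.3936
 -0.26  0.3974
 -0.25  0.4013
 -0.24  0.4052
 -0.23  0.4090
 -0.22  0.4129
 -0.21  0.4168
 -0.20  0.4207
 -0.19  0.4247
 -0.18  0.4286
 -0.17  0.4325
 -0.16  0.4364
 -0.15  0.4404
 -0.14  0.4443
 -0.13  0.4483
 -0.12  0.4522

σ√T = 0.18·√2 = 0.2546
d₁ = [ln(390/420) + (0.04 − 0.05 + 0.18²/2)·2] / 0.2546 = [-0.0741 + 0.0124] / 0.2546 = -0.2424 ⇒ -0.24
N(d₁) = N(-0.24) = 0.4052
Δ_put = e^(−qT)·(N(d₁) − 1) = 0.9048·(0.4052 − 1) = -0.5382

-0.5382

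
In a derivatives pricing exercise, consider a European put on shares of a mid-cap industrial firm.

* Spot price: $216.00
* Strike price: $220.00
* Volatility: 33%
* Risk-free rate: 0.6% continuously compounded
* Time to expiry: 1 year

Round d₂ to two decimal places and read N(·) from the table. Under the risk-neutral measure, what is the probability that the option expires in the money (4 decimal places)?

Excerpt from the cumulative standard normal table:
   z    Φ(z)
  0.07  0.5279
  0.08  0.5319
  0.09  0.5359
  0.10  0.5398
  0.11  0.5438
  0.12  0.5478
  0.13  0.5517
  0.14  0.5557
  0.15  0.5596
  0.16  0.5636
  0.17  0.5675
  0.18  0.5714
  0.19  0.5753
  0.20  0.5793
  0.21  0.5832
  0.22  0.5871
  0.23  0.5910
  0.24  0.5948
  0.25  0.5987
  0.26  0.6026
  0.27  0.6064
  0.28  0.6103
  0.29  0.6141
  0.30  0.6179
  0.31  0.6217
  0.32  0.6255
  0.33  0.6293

0.5793

σ√T = 0.33 × 1.0000 = 0.3300
d₁ = [ln(216/220) + (0.006 + ½·0.33²)·1] / (σ√T) = (-0.0183 + 0.0605) / 0.3300 = 0.1276 ≈ 0.13
d₂ = 0.1276 − 0.3300 = -0.2024 ≈ -0.20
Risk-neutral Pr[S_T < K] = N(−d₂) = N(0.20) = 0.5793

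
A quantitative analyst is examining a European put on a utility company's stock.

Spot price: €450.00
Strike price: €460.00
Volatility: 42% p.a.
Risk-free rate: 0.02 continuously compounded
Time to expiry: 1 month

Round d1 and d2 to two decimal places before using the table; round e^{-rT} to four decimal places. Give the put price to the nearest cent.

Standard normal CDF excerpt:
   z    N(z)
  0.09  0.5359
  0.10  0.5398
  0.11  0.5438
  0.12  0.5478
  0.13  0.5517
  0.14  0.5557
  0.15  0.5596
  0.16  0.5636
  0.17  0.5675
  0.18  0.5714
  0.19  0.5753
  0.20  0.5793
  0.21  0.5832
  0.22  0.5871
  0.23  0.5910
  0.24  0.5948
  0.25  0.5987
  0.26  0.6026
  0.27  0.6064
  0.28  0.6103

σ√T = 0.42 × 0.2887 = 0.1212
d₁ = [ln(450/460) + (0.02 + 0.42²/2)·0.08333] / 0.1212 = [-0.0220 + 0.0090] / 0.1212 = -0.1069 which rounds to -0.11
d₂ = d₁ − σ√T = -0.1069 − 0.1212 = -0.2282 which rounds to -0.23
exp(−rT) = exp(−0.02·0.08333) = 0.9983
N(−d₂) = N(0.23) = 0.5910;  N(−d₁) = N(0.11) = 0.5438
P = 460·0.9983·0.5910 − 450·0.5438 = 271.3978 − 244.7100 = 26.6878

€26.69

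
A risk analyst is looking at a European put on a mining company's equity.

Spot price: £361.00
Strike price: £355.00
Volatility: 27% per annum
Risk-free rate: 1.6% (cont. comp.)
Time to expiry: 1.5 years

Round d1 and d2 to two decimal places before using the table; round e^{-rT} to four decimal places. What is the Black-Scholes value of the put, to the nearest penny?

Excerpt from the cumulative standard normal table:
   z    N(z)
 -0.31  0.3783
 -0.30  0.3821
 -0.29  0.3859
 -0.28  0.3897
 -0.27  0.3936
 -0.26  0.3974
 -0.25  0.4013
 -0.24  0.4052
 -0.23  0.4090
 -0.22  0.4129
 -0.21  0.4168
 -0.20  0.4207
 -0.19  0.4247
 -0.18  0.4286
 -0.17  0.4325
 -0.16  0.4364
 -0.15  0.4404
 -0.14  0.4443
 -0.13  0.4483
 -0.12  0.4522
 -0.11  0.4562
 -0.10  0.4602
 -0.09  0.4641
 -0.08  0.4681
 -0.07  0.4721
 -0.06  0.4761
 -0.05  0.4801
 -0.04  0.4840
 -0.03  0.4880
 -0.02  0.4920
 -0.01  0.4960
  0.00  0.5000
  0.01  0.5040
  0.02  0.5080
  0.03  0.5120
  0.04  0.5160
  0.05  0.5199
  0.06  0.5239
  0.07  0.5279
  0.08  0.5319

T = 1.5;  σ√T = 0.3307
d₁ = [ln(361/355) + (0.016 + ½·0.27²)·1.5] / (σ√T) = (0.0168 + 0.0787) / 0.3307 = 0.2886 → 0.29
d₂ = 0.2886 − 0.3307 = -0.0421 → -0.04
e^(−rT) = e^(−0.016·1.5) = 0.9763
N(−d₂) = N(0.04) = 0.5160;  N(−d₁) = N(-0.29) = 0.3859
P = 355·0.9763·0.5160 − 361·0.3859 = 178.8386 − 139.3099 = 39.5287

£39.53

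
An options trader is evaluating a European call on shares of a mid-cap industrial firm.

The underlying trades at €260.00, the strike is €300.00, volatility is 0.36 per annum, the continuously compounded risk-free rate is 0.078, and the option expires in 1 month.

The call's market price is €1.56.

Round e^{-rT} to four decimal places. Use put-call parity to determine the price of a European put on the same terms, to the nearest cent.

€39.61

exp(−rT) = exp(−0.078·0.08333) = 0.9935
Put-call parity: C − P = S − K·e^(−rT) = 260 − 300·0.9935 = 260 − 298.0500 = -38.0500
P = C − (C − P) = 1.56 − (-38.0500) = 39.6100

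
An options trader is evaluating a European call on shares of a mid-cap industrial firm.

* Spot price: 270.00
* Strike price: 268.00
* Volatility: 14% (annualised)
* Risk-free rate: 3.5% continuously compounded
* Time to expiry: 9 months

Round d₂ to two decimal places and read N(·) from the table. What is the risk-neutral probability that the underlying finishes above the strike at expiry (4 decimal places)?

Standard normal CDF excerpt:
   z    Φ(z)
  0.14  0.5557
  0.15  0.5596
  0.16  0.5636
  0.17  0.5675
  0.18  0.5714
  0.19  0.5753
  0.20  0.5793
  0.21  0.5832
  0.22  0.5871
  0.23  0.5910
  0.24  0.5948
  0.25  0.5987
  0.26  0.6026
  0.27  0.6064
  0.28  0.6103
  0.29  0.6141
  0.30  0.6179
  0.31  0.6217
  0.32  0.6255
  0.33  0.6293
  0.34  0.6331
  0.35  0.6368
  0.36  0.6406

0.5871

T = 0.75;  σ√T = 0.1212
ln(S/K) + (r + σ²/2)T = ln(270/268) + (0.035 + 0.14²/2)·0.75 = 0.0074 + 0.0336 = 0.0410
d₁ = 0.0410 / 0.1212 = 0.3385 ⇒ 0.34
d₂ = d₁ − σ√T = 0.3385 − 0.1212 = 0.2172 ⇒ 0.22
Pr(exercise) under Q = N(d₂) = 0.5871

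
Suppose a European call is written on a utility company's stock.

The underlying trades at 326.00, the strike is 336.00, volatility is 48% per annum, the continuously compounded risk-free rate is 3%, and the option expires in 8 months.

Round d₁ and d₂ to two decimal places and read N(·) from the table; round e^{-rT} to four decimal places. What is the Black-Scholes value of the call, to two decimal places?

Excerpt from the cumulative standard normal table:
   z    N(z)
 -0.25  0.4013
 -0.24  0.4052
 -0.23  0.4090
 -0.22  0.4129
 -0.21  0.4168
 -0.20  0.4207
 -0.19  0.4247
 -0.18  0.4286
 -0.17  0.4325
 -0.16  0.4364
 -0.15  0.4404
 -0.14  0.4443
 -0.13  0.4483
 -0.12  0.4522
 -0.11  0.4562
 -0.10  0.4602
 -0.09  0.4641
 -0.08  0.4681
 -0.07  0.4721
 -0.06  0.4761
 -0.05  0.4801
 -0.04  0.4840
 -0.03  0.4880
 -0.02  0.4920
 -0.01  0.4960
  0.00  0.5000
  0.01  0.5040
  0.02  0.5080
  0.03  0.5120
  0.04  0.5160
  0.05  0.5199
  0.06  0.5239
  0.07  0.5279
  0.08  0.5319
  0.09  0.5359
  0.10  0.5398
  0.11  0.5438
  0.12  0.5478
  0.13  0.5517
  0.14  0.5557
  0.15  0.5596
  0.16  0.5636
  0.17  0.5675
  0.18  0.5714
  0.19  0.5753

σ√T = 0.48 × 0.8165 = 0.3919
ln(S/K) + (r + σ²/2)T = ln(326/336) + (0.03 + 0.48²/2)·0.6667 = -0.0302 + 0.0968 = 0.0666
d₁ = 0.0666 / 0.3919 = 0.1699 which rounds to 0.17
d₂ = d₁ − σ√T = 0.1699 − 0.3919 = -0.2220 which rounds to -0.22
exp(−rT) = exp(−0.03·0.6667) = 0.9802
C = 326·N(0.17) − 336·0.9802·N(-0.22) = 326·0.5675 − 336·0.9802·0.4129 = 185.0050 − 135.9875 = 49.0175

49.02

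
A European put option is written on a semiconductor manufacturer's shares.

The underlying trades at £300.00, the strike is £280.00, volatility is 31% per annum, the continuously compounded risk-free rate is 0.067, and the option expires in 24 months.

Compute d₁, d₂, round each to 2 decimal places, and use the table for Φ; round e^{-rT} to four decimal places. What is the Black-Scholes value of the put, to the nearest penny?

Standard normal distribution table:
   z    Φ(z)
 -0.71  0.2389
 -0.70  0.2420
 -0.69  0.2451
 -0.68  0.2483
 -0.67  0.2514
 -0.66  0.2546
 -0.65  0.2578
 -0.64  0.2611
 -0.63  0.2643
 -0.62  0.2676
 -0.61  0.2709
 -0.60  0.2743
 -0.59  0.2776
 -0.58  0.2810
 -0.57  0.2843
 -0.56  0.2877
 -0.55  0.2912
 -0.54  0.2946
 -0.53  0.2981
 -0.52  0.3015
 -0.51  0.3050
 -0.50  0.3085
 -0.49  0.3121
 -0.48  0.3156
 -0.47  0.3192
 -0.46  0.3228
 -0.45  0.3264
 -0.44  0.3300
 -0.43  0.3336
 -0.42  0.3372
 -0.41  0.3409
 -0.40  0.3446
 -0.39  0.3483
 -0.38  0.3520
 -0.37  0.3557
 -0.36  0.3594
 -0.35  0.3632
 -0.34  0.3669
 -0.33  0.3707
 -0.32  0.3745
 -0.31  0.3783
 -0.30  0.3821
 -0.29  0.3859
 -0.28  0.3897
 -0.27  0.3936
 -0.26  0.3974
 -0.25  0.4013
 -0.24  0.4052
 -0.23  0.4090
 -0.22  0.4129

σ√T = 0.31 × 1.4142 = 0.4384
d₁ = [ln(300/280) + (0.067 + ½·0.31²)·2] / (σ√T) = (0.0690 + 0.2301) / 0.4384 = 0.6822 which rounds to 0.68
d₂ = 0.6822 − 0.4384 = 0.2438 which rounds to 0.24
e^(−rT) = e^(−0.067·2) = 0.8746
N(−d₂) = N(-0.24) = 0.4052;  N(−d₁) = N(-0.68) = 0.2483
P = 280·0.8746·0.4052 − 300·0.2483 = 99.2286 − 74.4900 = 24.7386

£24.74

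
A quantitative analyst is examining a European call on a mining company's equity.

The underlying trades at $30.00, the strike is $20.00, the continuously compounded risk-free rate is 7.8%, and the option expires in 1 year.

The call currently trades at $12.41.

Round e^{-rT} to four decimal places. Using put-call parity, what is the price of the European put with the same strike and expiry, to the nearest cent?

$0.91

e^(−rT) = e^(−0.078·1) = 0.9250
Put-call parity: C − P = S − K·e^(−rT) = 30 − 20·0.9250 = 30 − 18.5000 = 11.5000
P = C − (C − P) = 12.41 − (11.5000) = 0.9100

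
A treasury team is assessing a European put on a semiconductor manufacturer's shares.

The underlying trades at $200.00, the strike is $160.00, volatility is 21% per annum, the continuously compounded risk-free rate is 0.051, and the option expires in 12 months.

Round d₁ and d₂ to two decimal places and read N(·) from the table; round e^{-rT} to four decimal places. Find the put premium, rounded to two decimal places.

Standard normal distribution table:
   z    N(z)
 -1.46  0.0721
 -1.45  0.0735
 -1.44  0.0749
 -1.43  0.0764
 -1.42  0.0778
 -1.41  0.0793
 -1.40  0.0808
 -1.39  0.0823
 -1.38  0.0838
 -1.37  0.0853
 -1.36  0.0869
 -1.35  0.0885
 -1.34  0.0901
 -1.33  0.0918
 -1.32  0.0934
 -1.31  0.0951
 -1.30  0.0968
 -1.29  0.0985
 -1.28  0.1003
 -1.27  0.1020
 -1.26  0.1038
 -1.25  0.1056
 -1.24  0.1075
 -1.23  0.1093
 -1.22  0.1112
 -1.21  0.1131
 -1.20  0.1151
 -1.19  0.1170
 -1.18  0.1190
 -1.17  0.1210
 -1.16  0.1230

σ√T = 0.21 × 1.0000 = 0.2100
d₁ = [ln(200/160) + (0.051 + 0.21²/2)·1] / 0.2100 = [0.2231 + 0.0730] / 0.2100 = 1.4104 → 1.41
d₂ = d₁ − σ√T = 1.4104 − 0.2100 = 1.2004 → 1.20
exp(−rT) = exp(−0.051·1) = 0.9503
N(−d₂) = N(-1.20) = 0.1151;  N(−d₁) = N(-1.41) = 0.0793
P = 160·0.9503·0.1151 − 200·0.0793 = 17.5007 − 15.8600 = 1.6407

$1.64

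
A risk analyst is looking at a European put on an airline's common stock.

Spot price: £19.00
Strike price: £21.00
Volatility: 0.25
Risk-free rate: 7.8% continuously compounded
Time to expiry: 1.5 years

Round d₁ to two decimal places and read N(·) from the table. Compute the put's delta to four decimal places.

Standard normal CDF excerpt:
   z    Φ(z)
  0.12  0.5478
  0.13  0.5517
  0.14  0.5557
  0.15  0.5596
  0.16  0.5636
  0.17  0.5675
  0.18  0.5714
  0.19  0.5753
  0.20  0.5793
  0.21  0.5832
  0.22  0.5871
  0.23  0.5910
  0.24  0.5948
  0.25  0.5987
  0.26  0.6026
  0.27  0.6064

σ√T = 0.25·√1.5 = 0.3062
d₁ = [ln(19/21) + (0.078 + 0.25²/2)·1.5] / 0.3062 = [-0.1001 + 0.1639] / 0.3062 = 0.2083 ≈ 0.21
N(d₁) = N(0.21) = 0.5832
Δ_put = N(d₁) − 1 = 0.5832 − 1 = -0.4168

-0.4168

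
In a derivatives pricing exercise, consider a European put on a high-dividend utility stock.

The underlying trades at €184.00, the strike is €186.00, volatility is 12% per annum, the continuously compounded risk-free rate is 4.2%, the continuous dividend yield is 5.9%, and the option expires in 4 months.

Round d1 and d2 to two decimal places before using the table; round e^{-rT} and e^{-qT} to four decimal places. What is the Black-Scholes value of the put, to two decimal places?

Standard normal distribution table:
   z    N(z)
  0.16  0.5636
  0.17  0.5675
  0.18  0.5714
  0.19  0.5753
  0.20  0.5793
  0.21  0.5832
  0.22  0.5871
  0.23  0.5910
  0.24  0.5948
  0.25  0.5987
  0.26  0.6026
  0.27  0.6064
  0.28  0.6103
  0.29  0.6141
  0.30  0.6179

€6.71

T = 0.3333;  σ√T = 0.0693
d₁ = [ln(184/186) + (0.042 − 0.059 + 0.12²/2)·0.3333] / 0.0693 = [-0.0108 − 0.0033] / 0.0693 = -0.2032 → -0.20
d₂ = d₁ − σ√T = -0.2032 − 0.0693 = -0.2725 → -0.27
e^(−qT) = e^(−0.059·0.3333) = 0.9805;  e^(−rT) = e^(−0.042·0.3333) = 0.9861
N(−d₂) = N(0.27) = 0.6064;  N(−d₁) = N(0.20) = 0.5793
P = 186·0.9861·0.6064 − 184·0.9805·0.5793 = 111.2226 − 104.5127 = 6.7099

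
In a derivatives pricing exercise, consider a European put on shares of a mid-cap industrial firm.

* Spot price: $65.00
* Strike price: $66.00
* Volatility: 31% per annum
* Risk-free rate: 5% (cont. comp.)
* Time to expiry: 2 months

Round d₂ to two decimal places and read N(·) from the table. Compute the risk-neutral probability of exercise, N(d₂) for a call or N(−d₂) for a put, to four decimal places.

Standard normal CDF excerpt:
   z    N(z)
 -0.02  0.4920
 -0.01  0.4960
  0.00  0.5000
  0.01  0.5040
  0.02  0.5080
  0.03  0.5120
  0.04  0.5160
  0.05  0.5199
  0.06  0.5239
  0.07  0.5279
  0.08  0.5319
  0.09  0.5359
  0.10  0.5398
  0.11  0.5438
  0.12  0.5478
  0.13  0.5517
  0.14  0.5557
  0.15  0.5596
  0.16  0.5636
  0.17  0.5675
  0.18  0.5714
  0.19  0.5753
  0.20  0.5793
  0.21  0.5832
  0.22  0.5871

σ√T = 0.31 × 0.4082 = 0.1266
d₁ = [ln(65/66) + (0.05 + ½·0.31²)·0.1667] / (σ√T) = (-0.0153 + 0.0163) / 0.1266 = 0.0085 ≈ 0.01
d₂ = 0.0085 − 0.1266 = -0.1181 ≈ -0.12
Risk-neutral Pr[S_T < K] = N(−d₂) = N(0.12) = 0.5478

0.5478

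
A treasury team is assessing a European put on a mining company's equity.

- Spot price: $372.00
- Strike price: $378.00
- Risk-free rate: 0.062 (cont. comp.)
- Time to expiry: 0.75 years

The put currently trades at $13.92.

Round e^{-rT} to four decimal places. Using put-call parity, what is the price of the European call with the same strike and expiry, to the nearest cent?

$25.08

e^(−rT) = e^(−0.062·0.75) = 0.9546
Put-call parity: C − P = S − K·e^(−rT) = 372 − 378·0.9546 = 372 − 360.8388 = 11.1612
C = P + (C − P) = 13.92 + (11.1612) = 25.0812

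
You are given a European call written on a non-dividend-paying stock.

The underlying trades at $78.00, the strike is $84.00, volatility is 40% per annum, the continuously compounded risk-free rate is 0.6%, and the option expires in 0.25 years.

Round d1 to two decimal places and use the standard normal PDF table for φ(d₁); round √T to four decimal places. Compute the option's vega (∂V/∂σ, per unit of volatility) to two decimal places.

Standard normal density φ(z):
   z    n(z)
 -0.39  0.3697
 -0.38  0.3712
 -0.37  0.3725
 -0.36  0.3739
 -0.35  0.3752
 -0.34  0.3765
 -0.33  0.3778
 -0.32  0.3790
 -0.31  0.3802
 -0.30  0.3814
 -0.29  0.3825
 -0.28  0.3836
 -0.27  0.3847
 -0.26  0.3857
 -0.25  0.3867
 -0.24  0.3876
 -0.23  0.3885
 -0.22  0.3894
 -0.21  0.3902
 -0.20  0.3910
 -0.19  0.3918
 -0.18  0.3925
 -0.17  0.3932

15.04

T = 0.25;  σ√T = 0.2000
ln(S/K) + (r + σ²/2)T = ln(78/84) + (0.006 + 0.4²/2)·0.25 = -0.0741 + 0.0215 = -0.0526
d₁ = -0.0526 / 0.2000 = -0.2630 ⇒ -0.26
√T = √0.25 = 0.5000
φ(d₁) = φ(-0.26) = 0.3857
vega = S·φ(d₁)·√T = 78·0.3857·0.5000 = 15.0423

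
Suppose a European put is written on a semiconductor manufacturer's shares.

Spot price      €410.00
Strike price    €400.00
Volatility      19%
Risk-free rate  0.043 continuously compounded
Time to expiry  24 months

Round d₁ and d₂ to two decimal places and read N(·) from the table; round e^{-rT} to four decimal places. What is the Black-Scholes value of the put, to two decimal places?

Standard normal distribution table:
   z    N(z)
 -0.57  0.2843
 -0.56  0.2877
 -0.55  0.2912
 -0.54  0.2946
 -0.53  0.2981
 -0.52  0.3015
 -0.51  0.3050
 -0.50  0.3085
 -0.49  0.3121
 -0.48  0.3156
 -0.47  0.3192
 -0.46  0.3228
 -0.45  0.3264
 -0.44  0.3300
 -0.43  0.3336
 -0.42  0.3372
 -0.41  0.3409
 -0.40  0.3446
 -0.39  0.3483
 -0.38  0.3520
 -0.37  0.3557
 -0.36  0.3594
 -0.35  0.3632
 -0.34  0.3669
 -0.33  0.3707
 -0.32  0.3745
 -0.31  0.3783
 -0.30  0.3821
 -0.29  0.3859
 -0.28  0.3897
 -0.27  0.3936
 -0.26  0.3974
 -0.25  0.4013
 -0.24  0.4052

€23.64

T = 2;  σ√T = 0.2687
d₁ = [ln(410/400) + (0.043 + ½·0.19²)·2] / (σ√T) = (0.0247 + 0.1221) / 0.2687 = 0.5463 → 0.55
d₂ = 0.5463 − 0.2687 = 0.2776 → 0.28
e^(−rT) = e^(−0.043·2) = 0.9176
P = 400·0.9176·N(-0.28) − 410·N(-0.55) = 400·0.9176·0.3897 − 410·0.2912 = 143.0355 − 119.3920 = 23.6435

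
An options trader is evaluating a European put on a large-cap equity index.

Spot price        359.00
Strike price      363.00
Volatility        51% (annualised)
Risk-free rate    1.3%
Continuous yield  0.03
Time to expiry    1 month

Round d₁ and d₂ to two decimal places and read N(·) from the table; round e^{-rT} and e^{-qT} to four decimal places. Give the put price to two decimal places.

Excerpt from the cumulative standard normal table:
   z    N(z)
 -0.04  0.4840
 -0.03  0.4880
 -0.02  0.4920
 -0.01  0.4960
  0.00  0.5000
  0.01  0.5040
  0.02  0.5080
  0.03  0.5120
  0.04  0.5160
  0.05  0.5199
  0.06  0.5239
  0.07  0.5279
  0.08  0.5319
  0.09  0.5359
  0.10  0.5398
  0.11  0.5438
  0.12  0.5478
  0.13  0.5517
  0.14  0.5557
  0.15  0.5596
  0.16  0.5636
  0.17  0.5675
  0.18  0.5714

23.88

T = 0.08333;  σ√T = 0.1472
d₁ = [ln(359/363) + (0.013 − 0.03 + 0.51²/2)·0.08333] / 0.1472 = [-0.0111 + 0.0094] / 0.1472 = -0.0113 → -0.01
d₂ = d₁ − σ√T = -0.0113 − 0.1472 = -0.1585 → -0.16
exp(−qT) = exp(−0.03·0.08333) = 0.9975;  exp(−rT) = exp(−0.013·0.08333) = 0.9989
N(−d₂) = N(0.16) = 0.5636;  N(−d₁) = N(0.01) = 0.5040
P = 363·0.9989·0.5636 − 359·0.9975·0.5040 = 204.3618 − 180.4837 = 23.8781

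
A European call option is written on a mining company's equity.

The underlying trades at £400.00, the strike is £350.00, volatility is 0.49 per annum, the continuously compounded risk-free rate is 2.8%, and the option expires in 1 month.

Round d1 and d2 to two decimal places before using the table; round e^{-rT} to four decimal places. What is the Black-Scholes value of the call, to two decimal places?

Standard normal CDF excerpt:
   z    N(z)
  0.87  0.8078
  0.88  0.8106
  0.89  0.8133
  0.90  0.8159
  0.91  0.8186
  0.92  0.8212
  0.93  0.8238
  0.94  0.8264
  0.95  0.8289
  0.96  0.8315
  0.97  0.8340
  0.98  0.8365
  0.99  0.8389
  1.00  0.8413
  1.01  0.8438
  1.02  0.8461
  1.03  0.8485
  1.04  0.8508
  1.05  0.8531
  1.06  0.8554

σ√T = 0.49 × 0.2887 = 0.1415
d₁ = [ln(400/350) + (0.028 + ½·0.49²)·0.08333] / (σ√T) = (0.1335 + 0.0123) / 0.1415 = 1.0312 ≈ 1.03
d₂ = 1.0312 − 0.1415 = 0.8898 ≈ 0.89
exp(−rT) = exp(−0.028·0.08333) = 0.9977
N(d₁) = N(1.03) = 0.8485;  N(d₂) = N(0.89) = 0.8133
C = 400·0.8485 − 350·0.9977·0.8133 = 339.4000 − 284.0003 = 55.3997

£55.40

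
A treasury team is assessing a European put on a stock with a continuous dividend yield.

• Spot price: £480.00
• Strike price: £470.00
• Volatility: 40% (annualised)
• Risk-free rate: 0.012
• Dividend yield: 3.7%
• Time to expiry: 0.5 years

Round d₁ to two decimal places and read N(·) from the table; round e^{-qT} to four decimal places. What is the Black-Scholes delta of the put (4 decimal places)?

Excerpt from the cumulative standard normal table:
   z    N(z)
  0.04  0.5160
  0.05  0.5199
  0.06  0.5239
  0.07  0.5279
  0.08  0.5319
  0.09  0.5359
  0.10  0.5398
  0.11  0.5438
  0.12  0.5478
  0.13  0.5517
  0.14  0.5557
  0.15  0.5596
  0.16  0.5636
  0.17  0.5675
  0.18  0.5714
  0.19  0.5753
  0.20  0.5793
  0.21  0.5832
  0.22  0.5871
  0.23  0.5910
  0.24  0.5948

σ√T = 0.4·√0.5 = 0.2828
d₁ = [ln(480/470) + (0.012 − 0.037 + 0.4²/2)·0.5] / 0.2828 = [0.0211 + 0.0275] / 0.2828 = 0.1717 ⇒ 0.17
N(d₁) = N(0.17) = 0.5675
Δ_put = e^(−qT)·(N(d₁) − 1) = 0.9817·(0.5675 − 1) = -0.4246

-0.4246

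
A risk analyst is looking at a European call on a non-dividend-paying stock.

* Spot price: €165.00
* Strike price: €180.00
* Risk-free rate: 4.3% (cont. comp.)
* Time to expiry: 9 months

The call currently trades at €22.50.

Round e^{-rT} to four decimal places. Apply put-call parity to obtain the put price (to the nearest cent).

€31.79

exp(−rT) = exp(−0.043·0.75) = 0.9683
Put-call parity: C − P = S − K·e^(−rT) = 165 − 180·0.9683 = 165 − 174.2940 = -9.2940
P = C − (C − P) = 22.50 − (-9.2940) = 31.7940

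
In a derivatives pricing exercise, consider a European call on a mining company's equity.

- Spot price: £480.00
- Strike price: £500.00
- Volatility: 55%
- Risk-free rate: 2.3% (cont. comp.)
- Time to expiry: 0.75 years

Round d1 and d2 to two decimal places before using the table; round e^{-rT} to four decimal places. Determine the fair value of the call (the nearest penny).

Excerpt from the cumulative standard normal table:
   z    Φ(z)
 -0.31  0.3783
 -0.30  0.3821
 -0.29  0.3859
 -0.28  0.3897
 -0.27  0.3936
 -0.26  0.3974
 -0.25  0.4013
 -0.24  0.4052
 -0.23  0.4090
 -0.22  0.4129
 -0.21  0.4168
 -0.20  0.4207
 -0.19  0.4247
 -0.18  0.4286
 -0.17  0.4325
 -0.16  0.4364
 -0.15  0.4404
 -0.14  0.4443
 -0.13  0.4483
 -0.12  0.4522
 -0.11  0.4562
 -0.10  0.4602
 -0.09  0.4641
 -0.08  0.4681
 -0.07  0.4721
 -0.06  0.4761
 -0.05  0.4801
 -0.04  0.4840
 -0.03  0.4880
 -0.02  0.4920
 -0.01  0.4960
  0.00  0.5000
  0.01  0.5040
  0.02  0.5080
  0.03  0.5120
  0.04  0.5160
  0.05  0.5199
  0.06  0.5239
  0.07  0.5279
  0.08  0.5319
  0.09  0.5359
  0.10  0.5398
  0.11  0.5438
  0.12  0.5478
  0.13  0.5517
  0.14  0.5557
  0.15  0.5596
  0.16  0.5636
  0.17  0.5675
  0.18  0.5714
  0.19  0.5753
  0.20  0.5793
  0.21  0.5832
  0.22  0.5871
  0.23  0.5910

£86.49

T = 0.75;  σ√T = 0.4763
d₁ = [ln(480/500) + (0.023 + 0.55²/2)·0.75] / 0.4763 = [-0.0408 + 0.1307] / 0.4763 = 0.1887 ≈ 0.19
d₂ = d₁ − σ√T = 0.1887 − 0.4763 = -0.2876 ≈ -0.29
e^(−rT) = e^(−0.023·0.75) = 0.9829
C = 480·N(0.19) − 500·0.9829·N(-0.29) = 480·0.5753 − 500·0.9829·0.3859 = 276.1440 − 189.6506 = 86.4934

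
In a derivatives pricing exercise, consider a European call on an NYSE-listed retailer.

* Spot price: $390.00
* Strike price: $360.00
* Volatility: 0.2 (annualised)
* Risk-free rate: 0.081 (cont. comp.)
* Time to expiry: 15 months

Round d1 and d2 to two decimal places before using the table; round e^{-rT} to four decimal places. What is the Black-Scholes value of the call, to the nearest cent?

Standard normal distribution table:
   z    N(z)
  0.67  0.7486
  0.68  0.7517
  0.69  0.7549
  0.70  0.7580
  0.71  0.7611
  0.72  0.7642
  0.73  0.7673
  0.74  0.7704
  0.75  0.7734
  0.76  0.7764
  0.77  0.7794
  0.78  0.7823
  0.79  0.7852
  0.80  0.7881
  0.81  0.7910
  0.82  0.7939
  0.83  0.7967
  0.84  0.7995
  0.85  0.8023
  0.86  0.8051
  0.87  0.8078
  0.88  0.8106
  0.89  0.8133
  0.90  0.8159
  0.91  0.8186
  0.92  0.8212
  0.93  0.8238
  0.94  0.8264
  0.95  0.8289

σ√T = 0.2·√1.25 = 0.2236
d₁ = [ln(390/360) + (0.081 + 0.2²/2)·1.25] / 0.2236 = [0.0800 + 0.1263] / 0.2236 = 0.9226 which rounds to 0.92
d₂ = d₁ − σ√T = 0.9226 − 0.2236 = 0.6990 which rounds to 0.70
e^(−rT) = e^(−0.081·1.25) = 0.9037
N(d₁) = N(0.92) = 0.8212;  N(d₂) = N(0.70) = 0.7580
C = 390·0.8212 − 360·0.9037·0.7580 = 320.2680 − 246.6017 = 73.6663

$73.67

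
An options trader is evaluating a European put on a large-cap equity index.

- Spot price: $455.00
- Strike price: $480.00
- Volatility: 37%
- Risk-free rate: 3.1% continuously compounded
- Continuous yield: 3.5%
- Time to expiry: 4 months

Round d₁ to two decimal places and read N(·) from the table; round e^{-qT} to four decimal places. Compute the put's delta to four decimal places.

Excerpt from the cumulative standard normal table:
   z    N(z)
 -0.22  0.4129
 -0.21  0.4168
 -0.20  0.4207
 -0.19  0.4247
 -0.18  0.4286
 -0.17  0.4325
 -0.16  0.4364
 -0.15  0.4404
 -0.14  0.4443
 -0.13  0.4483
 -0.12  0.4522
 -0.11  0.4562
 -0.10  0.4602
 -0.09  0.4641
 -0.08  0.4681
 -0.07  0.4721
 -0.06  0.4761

-0.5531

σ√T = 0.37 × 0.5774 = 0.2136
ln(S/K) + (r − q + σ²/2)T = ln(455/480) + (0.031 − 0.035 + 0.37²/2)·0.3333 = -0.0535 + 0.0215 = -0.0320
d₁ = -0.0320 / 0.2136 = -0.1498 ⇒ -0.15
N(d₁) = N(-0.15) = 0.4404
Δ_put = exp(−qT)·(N(d₁) − 1) = 0.9884·(0.4404 − 1) = -0.5531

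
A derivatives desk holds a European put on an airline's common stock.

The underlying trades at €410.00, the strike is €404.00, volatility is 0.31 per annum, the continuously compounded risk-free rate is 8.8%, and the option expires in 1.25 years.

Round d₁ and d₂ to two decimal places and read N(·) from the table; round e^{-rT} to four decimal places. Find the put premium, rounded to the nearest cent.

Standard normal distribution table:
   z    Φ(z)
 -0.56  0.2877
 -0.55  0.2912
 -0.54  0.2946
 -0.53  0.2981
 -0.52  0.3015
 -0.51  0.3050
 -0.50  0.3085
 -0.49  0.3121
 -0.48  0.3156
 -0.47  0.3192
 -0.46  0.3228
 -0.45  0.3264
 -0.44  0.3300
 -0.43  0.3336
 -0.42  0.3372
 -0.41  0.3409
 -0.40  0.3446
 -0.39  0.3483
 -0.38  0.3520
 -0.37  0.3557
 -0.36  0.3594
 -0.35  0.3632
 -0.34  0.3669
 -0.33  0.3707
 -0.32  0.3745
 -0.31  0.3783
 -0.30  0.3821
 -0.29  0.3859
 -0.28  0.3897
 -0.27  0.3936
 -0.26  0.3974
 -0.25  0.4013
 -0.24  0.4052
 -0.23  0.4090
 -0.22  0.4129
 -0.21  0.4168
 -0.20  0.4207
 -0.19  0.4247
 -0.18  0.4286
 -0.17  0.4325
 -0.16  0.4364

€31.48

T = 1.25;  σ√T = 0.3466
d₁ = [ln(410/404) + (0.088 + ½·0.31²)·1.25] / (σ√T) = (0.0147 + 0.1701) / 0.3466 = 0.5332 ⇒ 0.53
d₂ = 0.5332 − 0.3466 = 0.1866 ⇒ 0.19
exp(−rT) = exp(−0.088·1.25) = 0.8958
N(−d₂) = N(-0.19) = 0.4247;  N(−d₁) = N(-0.53) = 0.2981
P = 404·0.8958·0.4247 − 410·0.2981 = 153.7003 − 122.2210 = 31.4793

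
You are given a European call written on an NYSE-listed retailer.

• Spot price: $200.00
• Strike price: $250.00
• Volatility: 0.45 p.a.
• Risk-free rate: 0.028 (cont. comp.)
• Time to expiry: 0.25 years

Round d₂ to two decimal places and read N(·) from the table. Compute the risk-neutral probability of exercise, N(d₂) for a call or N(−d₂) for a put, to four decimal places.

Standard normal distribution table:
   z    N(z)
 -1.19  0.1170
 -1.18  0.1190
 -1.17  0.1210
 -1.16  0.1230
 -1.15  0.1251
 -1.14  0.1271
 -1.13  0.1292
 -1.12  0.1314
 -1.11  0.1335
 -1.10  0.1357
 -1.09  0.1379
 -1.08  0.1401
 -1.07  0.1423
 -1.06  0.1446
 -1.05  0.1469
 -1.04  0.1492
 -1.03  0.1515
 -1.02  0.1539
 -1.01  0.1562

σ√T = 0.45·√0.25 = 0.2250
d₁ = [ln(200/250) + (0.028 + 0.45²/2)·0.25] / 0.2250 = [-0.2231 + 0.0323] / 0.2250 = -0.8481 → -0.85
d₂ = d₁ − σ√T = -0.8481 − 0.2250 = -1.0731 → -1.07
Pr(exercise) under Q = N(d₂) = 0.1423

0.1423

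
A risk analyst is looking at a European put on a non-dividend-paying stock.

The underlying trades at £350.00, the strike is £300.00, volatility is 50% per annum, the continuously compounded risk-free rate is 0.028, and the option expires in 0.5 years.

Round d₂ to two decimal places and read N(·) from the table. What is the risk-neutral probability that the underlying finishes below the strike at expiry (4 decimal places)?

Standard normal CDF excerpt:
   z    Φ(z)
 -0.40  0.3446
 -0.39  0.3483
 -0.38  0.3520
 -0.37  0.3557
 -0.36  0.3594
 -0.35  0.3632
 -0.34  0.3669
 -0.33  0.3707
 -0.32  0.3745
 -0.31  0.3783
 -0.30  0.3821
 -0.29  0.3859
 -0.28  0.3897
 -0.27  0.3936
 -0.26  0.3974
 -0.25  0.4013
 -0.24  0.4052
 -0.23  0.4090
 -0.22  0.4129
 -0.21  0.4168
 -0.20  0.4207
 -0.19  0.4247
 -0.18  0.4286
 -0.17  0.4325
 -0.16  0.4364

0.3821

σ√T = 0.5·√0.5 = 0.3536
d₁ = [ln(350/300) + (0.028 + 0.5²/2)·0.5] / 0.3536 = [0.1542 + 0.0765] / 0.3536 = 0.6524 ⇒ 0.65
d₂ = d₁ − σ√T = 0.6524 − 0.3536 = 0.2988 ⇒ 0.30
Risk-neutral Pr[S_T < K] = N(−d₂) = N(-0.30) = 0.3821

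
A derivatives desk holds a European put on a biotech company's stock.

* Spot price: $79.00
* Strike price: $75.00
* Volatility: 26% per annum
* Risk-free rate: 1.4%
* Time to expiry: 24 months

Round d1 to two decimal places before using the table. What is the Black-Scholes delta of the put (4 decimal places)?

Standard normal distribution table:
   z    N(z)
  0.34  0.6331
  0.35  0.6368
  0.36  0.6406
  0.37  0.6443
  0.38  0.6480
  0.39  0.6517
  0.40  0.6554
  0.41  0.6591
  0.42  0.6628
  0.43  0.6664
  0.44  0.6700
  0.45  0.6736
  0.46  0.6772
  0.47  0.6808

-0.3446

σ√T = 0.26·√2 = 0.3677
d₁ = [ln(79/75) + (0.014 + ½·0.26²)·2] / (σ√T) = (0.0520 + 0.0956) / 0.3677 = 0.4013 → 0.40
N(d₁) = N(0.40) = 0.6554
Δ_put = N(d₁) − 1 = 0.6554 − 1 = -0.3446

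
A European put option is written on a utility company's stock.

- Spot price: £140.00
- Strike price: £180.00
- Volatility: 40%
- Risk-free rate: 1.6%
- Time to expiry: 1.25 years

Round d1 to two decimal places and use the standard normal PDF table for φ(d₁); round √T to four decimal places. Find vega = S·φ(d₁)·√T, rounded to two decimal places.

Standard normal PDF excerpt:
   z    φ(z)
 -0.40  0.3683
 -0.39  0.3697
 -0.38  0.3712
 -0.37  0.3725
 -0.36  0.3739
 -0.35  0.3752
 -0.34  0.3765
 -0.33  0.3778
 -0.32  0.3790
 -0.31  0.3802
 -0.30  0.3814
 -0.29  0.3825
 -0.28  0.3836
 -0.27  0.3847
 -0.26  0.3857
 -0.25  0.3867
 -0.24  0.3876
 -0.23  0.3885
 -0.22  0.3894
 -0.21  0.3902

T = 1.25;  σ√T = 0.4472
d₁ = [ln(140/180) + (0.016 + 0.4²/2)·1.25] / 0.4472 = [-0.2513 + 0.1200] / 0.4472 = -0.2936 → -0.29
√T = √1.25 = 1.1180
φ(d₁) = φ(-0.29) = 0.3825
vega = S·φ(d₁)·√T = 140·0.3825·1.1180 = 59.8689

59.87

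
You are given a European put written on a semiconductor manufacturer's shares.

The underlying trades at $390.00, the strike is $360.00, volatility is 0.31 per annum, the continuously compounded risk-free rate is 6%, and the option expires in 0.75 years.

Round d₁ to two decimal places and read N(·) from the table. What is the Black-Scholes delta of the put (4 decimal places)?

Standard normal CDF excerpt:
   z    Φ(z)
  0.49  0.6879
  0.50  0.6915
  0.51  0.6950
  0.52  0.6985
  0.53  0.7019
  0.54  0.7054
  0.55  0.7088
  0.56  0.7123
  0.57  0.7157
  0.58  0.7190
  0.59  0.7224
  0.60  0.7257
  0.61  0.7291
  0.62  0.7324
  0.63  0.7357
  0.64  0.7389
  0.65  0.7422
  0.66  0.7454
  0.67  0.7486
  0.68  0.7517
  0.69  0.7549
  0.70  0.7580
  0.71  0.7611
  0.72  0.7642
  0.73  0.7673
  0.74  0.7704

-0.2743

σ√T = 0.31·√0.75 = 0.2685
d₁ = [ln(390/360) + (0.06 + 0.31²/2)·0.75] / 0.2685 = [0.0800 + 0.0810] / 0.2685 = 0.6000 which rounds to 0.60
N(d₁) = N(0.60) = 0.7257
Δ_put = N(d₁) − 1 = 0.7257 − 1 = -0.2743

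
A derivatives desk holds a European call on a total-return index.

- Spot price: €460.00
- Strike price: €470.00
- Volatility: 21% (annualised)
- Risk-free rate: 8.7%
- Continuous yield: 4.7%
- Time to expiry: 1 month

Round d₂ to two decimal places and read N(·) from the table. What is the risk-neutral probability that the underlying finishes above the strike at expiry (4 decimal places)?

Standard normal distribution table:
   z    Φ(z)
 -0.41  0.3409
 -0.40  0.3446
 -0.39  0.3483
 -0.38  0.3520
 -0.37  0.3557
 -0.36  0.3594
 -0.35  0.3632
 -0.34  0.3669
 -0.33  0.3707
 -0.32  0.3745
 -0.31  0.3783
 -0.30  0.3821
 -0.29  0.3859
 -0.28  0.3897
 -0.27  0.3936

0.3707

σ√T = 0.21·√0.08333 = 0.0606
d₁ = [ln(460/470) + (0.087 − 0.047 + 0.21²/2)·0.08333] / 0.0606 = [-0.0215 + 0.0052] / 0.0606 = -0.2695 which rounds to -0.27
d₂ = d₁ − σ√T = -0.2695 − 0.0606 = -0.3301 which rounds to -0.33
Pr(exercise) under Q = N(d₂) = 0.3707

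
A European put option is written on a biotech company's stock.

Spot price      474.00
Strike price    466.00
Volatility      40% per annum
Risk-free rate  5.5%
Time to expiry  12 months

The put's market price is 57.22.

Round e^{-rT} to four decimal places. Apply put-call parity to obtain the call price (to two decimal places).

exp(−rT) = exp(−0.055·1) = 0.9465
Put-call parity: C − P = S − K·e^(−rT) = 474 − 466·0.9465 = 474 − 441.0690 = 32.9310
C = P + (C − P) = 57.22 + (32.9310) = 90.1510

90.15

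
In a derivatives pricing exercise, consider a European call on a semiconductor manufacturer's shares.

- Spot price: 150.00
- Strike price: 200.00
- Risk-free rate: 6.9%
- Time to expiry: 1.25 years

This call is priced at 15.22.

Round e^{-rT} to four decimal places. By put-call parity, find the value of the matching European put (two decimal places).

48.70

e^(−rT) = e^(−0.069·1.25) = 0.9174
Put-call parity: C − P = S − K·e^(−rT) = 150 − 200·0.9174 = 150 − 183.4800 = -33.4800
P = C − (C − P) = 15.22 − (-33.4800) = 48.7000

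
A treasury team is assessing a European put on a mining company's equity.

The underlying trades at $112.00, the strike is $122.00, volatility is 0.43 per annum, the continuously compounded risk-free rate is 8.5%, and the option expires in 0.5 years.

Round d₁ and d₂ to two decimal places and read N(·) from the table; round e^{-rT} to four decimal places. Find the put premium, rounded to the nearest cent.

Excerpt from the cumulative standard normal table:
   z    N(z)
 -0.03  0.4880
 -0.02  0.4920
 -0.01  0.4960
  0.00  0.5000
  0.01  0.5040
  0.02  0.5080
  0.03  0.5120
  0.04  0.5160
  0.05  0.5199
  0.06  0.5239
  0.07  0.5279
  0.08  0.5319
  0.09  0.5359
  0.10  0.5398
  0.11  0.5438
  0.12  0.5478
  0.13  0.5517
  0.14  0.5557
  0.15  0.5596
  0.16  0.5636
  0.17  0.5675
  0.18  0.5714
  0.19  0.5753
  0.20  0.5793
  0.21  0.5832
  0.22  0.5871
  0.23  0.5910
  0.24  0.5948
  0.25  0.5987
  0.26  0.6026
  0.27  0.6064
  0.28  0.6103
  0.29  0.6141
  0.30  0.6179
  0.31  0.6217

σ√T = 0.43·√0.5 = 0.3041
ln(S/K) + (r + σ²/2)T = ln(112/122) + (0.085 + 0.43²/2)·0.5 = -0.0855 + 0.0887 = 0.0032
d₁ = 0.0032 / 0.3041 = 0.0105 which rounds to 0.01
d₂ = d₁ − σ√T = 0.0105 − 0.3041 = -0.2935 which rounds to -0.29
exp(−rT) = exp(−0.085·0.5) = 0.9584
N(−d₂) = N(0.29) = 0.6141;  N(−d₁) = N(-0.01) = 0.4960
P = 122·0.9584·0.6141 − 112·0.4960 = 71.8035 − 55.5520 = 16.2515

$16.25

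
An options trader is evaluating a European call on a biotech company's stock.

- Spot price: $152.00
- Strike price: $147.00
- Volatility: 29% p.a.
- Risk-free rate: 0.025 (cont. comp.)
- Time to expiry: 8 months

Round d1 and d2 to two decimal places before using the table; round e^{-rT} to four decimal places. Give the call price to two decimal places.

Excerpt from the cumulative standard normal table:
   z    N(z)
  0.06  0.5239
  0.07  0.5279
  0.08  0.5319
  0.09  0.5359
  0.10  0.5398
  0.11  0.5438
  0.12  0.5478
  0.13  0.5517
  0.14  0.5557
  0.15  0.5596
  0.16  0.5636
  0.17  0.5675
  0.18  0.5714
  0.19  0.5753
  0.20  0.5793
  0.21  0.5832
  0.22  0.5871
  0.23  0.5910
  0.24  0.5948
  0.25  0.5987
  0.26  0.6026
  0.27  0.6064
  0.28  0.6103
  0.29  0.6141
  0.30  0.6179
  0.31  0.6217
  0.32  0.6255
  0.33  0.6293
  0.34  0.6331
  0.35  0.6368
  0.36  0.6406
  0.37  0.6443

$18.18

σ√T = 0.29·√0.6667 = 0.2368
ln(S/K) + (r + σ²/2)T = ln(152/147) + (0.025 + 0.29²/2)·0.6667 = 0.0334 + 0.0447 = 0.0781
d₁ = 0.0781 / 0.2368 = 0.3300 ≈ 0.33
d₂ = d₁ − σ√T = 0.3300 − 0.2368 = 0.0933 ≈ 0.09
e^(−rT) = e^(−0.025·0.6667) = 0.9835
N(d₁) = N(0.33) = 0.6293;  N(d₂) = N(0.09) = 0.5359
C = 152·0.6293 − 147·0.9835·0.5359 = 95.6536 − 77.4775 = 18.1761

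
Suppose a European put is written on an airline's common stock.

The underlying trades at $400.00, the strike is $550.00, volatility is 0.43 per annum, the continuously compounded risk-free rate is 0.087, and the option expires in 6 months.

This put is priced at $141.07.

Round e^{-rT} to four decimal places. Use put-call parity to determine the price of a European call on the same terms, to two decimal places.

exp(−rT) = exp(−0.087·0.5) = 0.9574
Put-call parity: C − P = S − K·e^(−rT) = 400 − 550·0.9574 = 400 − 526.5700 = -126.5700
C = P + (C − P) = 141.07 + (-126.5700) = 14.5000

$14.50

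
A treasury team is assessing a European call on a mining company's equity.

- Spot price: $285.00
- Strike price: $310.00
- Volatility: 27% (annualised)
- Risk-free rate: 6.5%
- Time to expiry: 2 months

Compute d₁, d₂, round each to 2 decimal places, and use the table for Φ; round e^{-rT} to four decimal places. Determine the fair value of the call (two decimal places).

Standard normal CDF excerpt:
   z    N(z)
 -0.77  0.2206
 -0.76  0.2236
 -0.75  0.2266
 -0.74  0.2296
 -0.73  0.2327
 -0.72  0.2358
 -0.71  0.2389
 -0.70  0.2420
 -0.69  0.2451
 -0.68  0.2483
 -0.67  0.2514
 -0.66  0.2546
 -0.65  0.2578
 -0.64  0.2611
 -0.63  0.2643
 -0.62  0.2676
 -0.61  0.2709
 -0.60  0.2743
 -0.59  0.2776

T = 0.1667;  σ√T = 0.1102
d₁ = [ln(285/310) + (0.065 + ½·0.27²)·0.1667] / (σ√T) = (-0.0841 + 0.0169) / 0.1102 = -0.6094 ≈ -0.61
d₂ = -0.6094 − 0.1102 = -0.7196 ≈ -0.72
exp(−rT) = exp(−0.065·0.1667) = 0.9892
C = 285·N(-0.61) − 310·0.9892·N(-0.72) = 285·0.2709 − 310·0.9892·0.2358 = 77.2065 − 72.3085 = 4.8980

$4.90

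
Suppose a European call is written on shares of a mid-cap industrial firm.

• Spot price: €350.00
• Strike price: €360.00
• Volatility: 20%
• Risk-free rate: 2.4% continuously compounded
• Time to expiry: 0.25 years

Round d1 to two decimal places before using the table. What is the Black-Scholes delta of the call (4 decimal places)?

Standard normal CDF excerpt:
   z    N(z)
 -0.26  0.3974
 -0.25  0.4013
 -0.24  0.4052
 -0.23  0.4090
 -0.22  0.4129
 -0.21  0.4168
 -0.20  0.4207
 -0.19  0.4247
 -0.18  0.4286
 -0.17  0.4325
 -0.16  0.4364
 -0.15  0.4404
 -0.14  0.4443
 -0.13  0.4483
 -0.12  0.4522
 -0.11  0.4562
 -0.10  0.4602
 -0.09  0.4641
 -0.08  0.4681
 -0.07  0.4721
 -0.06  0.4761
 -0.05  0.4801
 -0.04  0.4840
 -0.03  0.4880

0.4325

σ√T = 0.2 × 0.5000 = 0.1000
d₁ = [ln(350/360) + (0.024 + 0.2²/2)·0.25] / 0.1000 = [-0.0282 + 0.0110] / 0.1000 = -0.1717 which rounds to -0.17
N(d₁) = N(-0.17) = 0.4325
Δ_call = N(d₁) = 0.4325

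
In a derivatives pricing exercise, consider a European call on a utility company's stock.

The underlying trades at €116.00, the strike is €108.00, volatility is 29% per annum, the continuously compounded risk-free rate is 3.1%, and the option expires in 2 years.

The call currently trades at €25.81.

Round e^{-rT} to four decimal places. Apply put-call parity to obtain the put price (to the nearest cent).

exp(−rT) = exp(−0.031·2) = 0.9399
Put-call parity: C − P = S − K·e^(−rT) = 116 − 108·0.9399 = 116 − 101.5092 = 14.4908
P = C − (C − P) = 25.81 − (14.4908) = 11.3192

€11.32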